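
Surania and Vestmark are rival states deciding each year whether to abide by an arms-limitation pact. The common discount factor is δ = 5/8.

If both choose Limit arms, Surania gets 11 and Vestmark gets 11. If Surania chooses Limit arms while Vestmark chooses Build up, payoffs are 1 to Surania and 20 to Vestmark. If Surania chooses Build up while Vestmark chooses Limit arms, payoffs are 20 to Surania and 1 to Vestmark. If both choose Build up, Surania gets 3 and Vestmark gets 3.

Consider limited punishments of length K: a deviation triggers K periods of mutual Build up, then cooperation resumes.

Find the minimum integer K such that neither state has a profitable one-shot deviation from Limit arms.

No profitable deviation requires (11−3)(δ+…+δ^K) ≥ 20−11, i.e. δ+…+δ^K ≥ 9/8 ≈ 1.1250.
With δ = 5/8, the partial sums are K=1: 0.6250, K=2: 1.0156, K=3: 1.2598.
K = 3 is the first length at which the sum reaches 1.1250.

3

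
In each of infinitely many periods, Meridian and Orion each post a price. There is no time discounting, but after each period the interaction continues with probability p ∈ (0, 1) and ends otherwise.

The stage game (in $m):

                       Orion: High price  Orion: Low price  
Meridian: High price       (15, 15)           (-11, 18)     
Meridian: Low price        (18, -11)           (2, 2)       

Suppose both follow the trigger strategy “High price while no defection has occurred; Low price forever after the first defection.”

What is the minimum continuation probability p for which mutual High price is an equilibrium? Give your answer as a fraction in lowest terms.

Expected cooperation value is 15 + p·15 + p²·15 + … = 15/(1−p); deviation gives 18 + p·2/(1−p).
15 ≥ 18(1−p) + 2p ⇒ 16p ≥ 3 ⇒ p ≥ 3/16.

3/16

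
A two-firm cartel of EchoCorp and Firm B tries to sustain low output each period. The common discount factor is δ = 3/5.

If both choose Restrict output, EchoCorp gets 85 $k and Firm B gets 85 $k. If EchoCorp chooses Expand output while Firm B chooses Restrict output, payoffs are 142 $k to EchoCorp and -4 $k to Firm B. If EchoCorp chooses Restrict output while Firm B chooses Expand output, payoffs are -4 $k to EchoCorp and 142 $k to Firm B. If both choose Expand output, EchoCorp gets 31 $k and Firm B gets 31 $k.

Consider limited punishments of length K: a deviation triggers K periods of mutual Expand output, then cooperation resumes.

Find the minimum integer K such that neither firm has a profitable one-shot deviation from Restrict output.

3

No profitable deviation requires (85−31)(δ+…+δ^K) ≥ 142−85, i.e. δ+…+δ^K ≥ 19/18 ≈ 1.0556.
With δ = 3/5, the partial sums are K=1: 0.6000, K=2: 0.9600, K=3: 1.1760.
K = 3 is the first length at which the sum reaches 1.0556.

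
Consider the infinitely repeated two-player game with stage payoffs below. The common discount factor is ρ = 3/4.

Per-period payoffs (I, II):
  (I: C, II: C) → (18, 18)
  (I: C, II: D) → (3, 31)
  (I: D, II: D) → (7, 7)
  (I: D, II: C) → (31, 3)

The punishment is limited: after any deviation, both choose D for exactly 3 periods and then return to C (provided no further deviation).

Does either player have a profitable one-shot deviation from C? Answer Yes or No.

IC: ρ+…+ρ^3 ≥ (31−18)/(18−7) = 13/11.
At ρ = 3/4: partial sum = 1.7344 ≥ 1.1818. Cooperation sustainable.

No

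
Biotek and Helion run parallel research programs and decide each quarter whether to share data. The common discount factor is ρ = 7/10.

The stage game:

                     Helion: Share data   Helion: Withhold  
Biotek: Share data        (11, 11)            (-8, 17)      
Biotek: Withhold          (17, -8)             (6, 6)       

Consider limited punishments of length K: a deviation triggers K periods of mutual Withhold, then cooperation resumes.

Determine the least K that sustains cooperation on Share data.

IC: ρ(1−ρ^K)/(1−ρ) ≥ (17−11)/(11−6) = 6/5.
With ρ = 7/10: need 1 − ρ^K ≥ 6/5·(1−7/10)/(7/10), i.e. ρ^K ≤ 0.4857.
Since (7/10)^2 = 0.4900 and (7/10)^3 = 0.3430, the smallest such K is 3.

3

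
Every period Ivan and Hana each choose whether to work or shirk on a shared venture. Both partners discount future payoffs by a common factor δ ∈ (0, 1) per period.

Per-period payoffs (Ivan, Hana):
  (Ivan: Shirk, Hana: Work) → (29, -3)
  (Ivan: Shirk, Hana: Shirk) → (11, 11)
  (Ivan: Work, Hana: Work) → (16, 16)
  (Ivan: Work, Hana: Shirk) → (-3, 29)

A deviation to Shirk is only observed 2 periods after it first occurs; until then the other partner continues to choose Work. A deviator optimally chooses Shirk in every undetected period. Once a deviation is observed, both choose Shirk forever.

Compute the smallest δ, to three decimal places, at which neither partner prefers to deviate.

0.850

The best deviation is to choose Shirk for all 2 undetected periods, earning 29 each, then 11 forever once detected.
Deviation value: 29(1−δ^2)/(1−δ) + 11δ^2/(1−δ); cooperation value: 16/(1−δ).
IC: 16 ≥ 29(1−δ^2) + 11δ^2 = 29 − 18δ^2.
So δ^2 ≥ 13/18, giving δ ≥ (13/18)^(1/2) ≈ 0.850.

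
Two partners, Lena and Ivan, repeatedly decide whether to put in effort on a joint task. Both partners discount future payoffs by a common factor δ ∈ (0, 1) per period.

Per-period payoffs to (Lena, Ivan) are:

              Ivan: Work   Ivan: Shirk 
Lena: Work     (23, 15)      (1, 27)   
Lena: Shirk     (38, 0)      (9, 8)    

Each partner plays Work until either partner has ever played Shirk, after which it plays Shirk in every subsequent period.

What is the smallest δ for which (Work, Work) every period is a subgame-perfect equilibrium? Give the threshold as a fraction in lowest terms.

Lena: cooperation gives 23 each period; deviation gives 38 once then 9 forever.
  23/(1−δ) ≥ 38 + 9δ/(1−δ) ⇒ δ ≥ 15/29.
Ivan: cooperation gives 15 each period; deviation gives 27 once then 8 forever.
  δ ≥ 12/19.
Both must hold, so the binding constraint is Ivan's: δ ≥ 12/19.

12/19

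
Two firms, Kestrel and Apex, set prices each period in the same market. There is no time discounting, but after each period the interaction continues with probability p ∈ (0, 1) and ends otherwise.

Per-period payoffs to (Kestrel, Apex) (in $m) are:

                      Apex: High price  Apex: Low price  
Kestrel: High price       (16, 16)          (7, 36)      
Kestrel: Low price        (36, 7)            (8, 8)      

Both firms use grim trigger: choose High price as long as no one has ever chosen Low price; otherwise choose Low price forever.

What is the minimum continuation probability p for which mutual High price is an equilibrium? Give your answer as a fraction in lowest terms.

5/7

Expected cooperation value is 16 + p·16 + p²·16 + … = 16/(1−p); deviation gives 36 + p·8/(1−p).
16 ≥ 36(1−p) + 8p ⇒ 28p ≥ 20 ⇒ p ≥ 20/28 = 5/7.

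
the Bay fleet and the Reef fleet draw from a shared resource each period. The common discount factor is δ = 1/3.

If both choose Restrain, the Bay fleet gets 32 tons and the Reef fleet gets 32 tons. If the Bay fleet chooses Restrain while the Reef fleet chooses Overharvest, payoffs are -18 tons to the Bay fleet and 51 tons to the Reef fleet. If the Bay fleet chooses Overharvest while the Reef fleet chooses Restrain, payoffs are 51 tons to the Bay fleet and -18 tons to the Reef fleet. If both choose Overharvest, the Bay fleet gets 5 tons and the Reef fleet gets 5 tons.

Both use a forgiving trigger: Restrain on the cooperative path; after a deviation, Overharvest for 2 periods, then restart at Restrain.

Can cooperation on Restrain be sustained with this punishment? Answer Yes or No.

No

IC: δ+…+δ^2 ≥ (51−32)/(32−5) = 19/27.
At δ = 1/3: partial sum = 0.4444 < 0.7037. Cooperation not sustainable.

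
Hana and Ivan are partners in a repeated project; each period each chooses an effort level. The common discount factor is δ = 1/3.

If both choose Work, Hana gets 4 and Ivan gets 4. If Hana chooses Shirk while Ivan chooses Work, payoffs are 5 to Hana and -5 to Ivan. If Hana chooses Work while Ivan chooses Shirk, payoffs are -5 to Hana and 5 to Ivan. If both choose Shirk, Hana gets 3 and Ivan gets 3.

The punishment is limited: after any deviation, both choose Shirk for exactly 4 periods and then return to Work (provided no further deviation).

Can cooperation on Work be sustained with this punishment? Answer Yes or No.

No

A one-shot deviation gives 5 now, then 3 for 4 periods, then back to 4.
Gain from deviating: (5−4) today; loss: (4−3) in each of the next 4 periods.
No-deviation condition: (4−3)(δ+…+δ^4) ≥ 5−4, i.e. δ+…+δ^4 ≥ 1.
At δ = 1/3: δ+…+δ^4 = 0.4938 < 1.0000.
So cooperation is not sustainable.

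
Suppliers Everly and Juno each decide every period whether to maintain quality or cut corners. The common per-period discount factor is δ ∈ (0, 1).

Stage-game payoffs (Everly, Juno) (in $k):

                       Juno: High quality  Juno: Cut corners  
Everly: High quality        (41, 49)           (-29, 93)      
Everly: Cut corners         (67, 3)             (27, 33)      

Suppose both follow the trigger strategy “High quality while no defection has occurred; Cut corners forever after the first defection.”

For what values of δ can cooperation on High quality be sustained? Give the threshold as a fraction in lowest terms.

Everly's threshold: (67−41)/(67−27) = 13/20.
Juno's threshold: (93−49)/(93−33) = 11/15.
13/20 < 11/15, so Juno binds and δ* = 11/15.

11/15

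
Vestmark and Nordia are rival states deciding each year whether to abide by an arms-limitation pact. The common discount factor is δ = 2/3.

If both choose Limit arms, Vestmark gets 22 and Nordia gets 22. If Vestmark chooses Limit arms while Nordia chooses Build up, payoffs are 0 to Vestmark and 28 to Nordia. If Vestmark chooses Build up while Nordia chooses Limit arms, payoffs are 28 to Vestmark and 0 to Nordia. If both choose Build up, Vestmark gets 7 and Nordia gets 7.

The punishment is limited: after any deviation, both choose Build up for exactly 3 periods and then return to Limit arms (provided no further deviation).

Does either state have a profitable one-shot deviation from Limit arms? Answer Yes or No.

Comparing payoff streams over the 4 periods until play realigns: cooperate → 22(1+δ+…+δ^3); deviate → 28 + 7(δ+…+δ^3).
Cooperation is sustained iff (22−7)(δ+…+δ^3) ≥ 28−22.
δ+…+δ^3 = 2/3·(1−(2/3)^3)/(1−2/3) = 1.4074, and (28−22)/(22−7) = 0.4000.
1.4074 ≥ 0.4000, so cooperation is sustainable.

No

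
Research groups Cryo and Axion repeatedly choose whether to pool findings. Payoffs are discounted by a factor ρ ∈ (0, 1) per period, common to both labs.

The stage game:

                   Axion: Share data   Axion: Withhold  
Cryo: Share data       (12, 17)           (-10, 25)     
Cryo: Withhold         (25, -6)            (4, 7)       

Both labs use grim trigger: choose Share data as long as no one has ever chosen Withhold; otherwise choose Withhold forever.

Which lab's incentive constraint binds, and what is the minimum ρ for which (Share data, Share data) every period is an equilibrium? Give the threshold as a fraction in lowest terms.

Cryo: cooperation gives 12 each period; deviation gives 25 once then 4 forever.
  12/(1−ρ) ≥ 25 + 4ρ/(1−ρ) ⇒ ρ ≥ 13/21.
Axion: cooperation gives 17 each period; deviation gives 25 once then 7 forever.
  ρ ≥ 8/18 = 4/9.
Both must hold, so the binding constraint is Cryo's: ρ ≥ 13/21.

Cryo; ρ ≥ 13/21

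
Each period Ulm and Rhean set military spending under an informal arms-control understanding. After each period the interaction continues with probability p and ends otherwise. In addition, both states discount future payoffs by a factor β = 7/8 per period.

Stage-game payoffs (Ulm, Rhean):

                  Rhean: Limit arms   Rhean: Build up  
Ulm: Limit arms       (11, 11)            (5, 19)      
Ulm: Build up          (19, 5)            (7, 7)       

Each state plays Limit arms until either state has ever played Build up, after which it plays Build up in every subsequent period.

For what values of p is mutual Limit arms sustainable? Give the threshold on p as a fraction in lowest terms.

16/21

With continuation probability p and discount β, the effective per-period discount factor is βp.
Grim-trigger IC: βp ≥ (19−11)/(19−7) = 2/3.
So p ≥ (2/3)/(7/8) = 16/21.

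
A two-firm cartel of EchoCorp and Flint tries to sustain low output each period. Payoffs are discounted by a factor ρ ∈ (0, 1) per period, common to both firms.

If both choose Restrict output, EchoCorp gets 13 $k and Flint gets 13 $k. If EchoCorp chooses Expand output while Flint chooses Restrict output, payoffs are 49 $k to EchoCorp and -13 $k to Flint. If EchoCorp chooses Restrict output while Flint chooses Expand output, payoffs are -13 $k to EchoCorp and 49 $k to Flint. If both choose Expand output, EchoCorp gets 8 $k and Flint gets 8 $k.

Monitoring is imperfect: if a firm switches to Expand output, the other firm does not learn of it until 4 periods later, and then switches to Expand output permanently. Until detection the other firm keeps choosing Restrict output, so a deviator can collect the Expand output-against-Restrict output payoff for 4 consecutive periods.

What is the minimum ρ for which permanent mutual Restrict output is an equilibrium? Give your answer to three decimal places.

Deviating for the 4 undetected periods gains 49−13 = 36 per period over cooperation, then loses 13−8 = 5 per period forever once punishment starts.
Gain: 36(1 + ρ + … + ρ^3); loss: 5·ρ^4/(1−ρ).
No profitable deviation ⇔ 36(1−ρ^4) ≤ 5·ρ^4, i.e. ρ^4 ≥ 36/(36+5) = 36/41.
Hence ρ ≥ (36/41)^(1/4) ≈ 0.968.

0.968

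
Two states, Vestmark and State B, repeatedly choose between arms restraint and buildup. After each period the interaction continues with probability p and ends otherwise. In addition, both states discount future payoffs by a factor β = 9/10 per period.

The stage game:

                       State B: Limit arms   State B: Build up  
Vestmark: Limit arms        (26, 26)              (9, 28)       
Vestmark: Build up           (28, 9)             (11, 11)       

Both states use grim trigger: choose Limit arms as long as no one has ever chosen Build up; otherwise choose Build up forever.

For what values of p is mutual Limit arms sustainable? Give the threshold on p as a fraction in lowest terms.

20/153

Expected continuation weight on next period's payoff is β·p = 9/10·p, which plays the role of the discount factor.
Cooperation requires 9/10·p ≥ (28−26)/(28−11) = 2/17, hence p ≥ 20/153.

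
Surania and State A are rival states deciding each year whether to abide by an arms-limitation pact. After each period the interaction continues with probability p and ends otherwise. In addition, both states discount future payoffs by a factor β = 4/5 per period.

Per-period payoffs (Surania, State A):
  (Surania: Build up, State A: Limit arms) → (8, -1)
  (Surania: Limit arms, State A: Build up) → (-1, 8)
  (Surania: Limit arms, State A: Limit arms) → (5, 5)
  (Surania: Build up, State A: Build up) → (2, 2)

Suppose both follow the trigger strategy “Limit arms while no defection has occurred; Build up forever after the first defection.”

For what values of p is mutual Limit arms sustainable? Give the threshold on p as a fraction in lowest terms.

5/8

With continuation probability p and discount β, the effective per-period discount factor is βp.
Grim-trigger IC: βp ≥ (8−5)/(8−2) = 1/2.
So p ≥ (1/2)/(4/5) = 5/8.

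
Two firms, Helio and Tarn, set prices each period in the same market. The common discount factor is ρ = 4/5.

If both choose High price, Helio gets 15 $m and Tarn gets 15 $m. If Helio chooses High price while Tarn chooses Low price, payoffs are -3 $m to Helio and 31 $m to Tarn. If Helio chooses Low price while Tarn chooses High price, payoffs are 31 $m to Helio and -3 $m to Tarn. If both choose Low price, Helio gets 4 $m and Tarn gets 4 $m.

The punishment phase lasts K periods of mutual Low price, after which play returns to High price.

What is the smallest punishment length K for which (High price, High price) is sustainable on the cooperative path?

3

Need Σ_{k=1}^{K} ρ^k ≥ (31−15)/(15−4) = 1.4545 at ρ = 4/5.
At K = 2 the sum is 1.4400 < 1.4545; at K = 3 it is 1.9520 ≥ 1.4545.
So the minimum punishment length is K = 3.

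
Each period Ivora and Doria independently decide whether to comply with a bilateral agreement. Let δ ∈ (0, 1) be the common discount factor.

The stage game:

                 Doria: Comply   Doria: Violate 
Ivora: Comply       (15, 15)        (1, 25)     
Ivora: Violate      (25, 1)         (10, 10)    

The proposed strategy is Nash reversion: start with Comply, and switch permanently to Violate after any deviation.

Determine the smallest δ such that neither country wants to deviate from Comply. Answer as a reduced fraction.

2/3

15/(1−δ) ≥ 25 + 10δ/(1−δ)
15 ≥ 25 − 15δ
δ ≥ 10/15 = 2/3.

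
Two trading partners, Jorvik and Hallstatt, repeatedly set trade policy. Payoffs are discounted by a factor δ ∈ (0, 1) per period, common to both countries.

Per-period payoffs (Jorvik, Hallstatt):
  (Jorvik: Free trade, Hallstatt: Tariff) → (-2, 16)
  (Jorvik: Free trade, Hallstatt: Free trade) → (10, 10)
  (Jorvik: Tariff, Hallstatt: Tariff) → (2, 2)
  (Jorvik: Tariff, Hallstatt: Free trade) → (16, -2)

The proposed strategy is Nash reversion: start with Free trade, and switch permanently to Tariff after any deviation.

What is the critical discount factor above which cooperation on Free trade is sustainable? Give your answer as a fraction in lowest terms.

3/7

One-period gain from deviating is 16 − 10 = 6. The loss is 10 − 2 = 8 in every subsequent period, with present value 8·δ/(1−δ).
Deviation is unprofitable when 8·δ/(1−δ) ≥ 6, i.e. δ/(1−δ) ≥ 3/4.
Equivalently δ ≥ 6/(6+8) = 3/7.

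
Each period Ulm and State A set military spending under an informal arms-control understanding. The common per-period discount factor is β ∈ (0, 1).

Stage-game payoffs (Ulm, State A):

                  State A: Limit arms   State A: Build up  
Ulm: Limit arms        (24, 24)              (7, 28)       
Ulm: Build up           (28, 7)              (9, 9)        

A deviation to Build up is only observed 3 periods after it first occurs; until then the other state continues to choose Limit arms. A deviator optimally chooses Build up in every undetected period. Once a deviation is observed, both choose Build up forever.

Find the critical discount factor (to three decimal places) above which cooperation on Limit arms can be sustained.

The best deviation is to choose Build up for all 3 undetected periods, earning 28 each, then 9 forever once detected.
Deviation value: 28(1−β^3)/(1−β) + 9β^3/(1−β); cooperation value: 24/(1−β).
IC: 24 ≥ 28(1−β^3) + 9β^3 = 28 − 19β^3.
So β^3 ≥ 4/19, giving β ≥ (4/19)^(1/3) ≈ 0.595.

0.595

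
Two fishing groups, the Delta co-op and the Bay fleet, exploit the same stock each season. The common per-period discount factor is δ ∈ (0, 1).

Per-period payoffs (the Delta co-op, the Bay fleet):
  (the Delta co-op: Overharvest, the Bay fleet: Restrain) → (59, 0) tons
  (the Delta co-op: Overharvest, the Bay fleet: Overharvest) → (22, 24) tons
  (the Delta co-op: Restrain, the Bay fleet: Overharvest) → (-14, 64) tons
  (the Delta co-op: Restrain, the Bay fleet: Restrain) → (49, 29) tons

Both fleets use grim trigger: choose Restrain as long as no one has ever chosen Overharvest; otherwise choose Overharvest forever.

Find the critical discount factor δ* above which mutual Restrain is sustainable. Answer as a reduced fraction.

7/8

For the Delta co-op: deviation gain 59−49 = 10, per-period punishment loss 49−22 = 27. IC gives δ ≥ 10/37.
For the Bay fleet: gain 35, loss 5 per period, so δ ≥ 35/40 = 7/8.
The tighter constraint is the Bay fleet's, so cooperation needs δ ≥ 7/8.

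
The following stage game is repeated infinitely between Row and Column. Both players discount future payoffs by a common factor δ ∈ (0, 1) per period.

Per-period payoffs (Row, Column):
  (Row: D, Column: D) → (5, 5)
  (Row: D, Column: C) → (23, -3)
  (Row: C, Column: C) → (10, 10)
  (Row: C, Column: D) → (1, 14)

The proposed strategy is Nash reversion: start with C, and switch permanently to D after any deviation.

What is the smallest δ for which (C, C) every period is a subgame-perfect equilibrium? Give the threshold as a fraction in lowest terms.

13/18

Row's threshold: (23−10)/(23−5) = 13/18.
Column's threshold: (14−10)/(14−5) = 4/9.
13/18 > 4/9, so Row binds and δ* = 13/18.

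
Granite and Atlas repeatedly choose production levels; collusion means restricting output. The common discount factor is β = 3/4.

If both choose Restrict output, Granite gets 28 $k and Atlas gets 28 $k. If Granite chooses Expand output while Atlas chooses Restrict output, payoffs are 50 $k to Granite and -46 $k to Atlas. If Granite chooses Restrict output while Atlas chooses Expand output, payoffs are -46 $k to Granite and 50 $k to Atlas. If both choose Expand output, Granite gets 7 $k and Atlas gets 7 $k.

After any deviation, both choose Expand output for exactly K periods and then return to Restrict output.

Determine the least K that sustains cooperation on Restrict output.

2

IC: β(1−β^K)/(1−β) ≥ (50−28)/(28−7) = 22/21.
With β = 3/4: need 1 − β^K ≥ 22/21·(1−3/4)/(3/4), i.e. β^K ≤ 0.6508.
Since (3/4)^1 = 0.7500 and (3/4)^2 = 0.5625, the smallest such K is 2.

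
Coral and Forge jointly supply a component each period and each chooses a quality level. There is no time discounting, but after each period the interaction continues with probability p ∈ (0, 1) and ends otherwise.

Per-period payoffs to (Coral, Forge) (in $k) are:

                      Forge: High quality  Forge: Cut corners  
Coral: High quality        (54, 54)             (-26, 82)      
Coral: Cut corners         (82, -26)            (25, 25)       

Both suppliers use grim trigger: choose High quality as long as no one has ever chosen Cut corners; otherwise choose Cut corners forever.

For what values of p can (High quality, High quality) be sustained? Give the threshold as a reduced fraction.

With no time discounting, the continuation probability p plays the role of the discount factor.
Grim-trigger IC: 54/(1−p) ≥ 82 + 25p/(1−p) ⇒ p ≥ (82−54)/(82−25) = 28/57.

28/57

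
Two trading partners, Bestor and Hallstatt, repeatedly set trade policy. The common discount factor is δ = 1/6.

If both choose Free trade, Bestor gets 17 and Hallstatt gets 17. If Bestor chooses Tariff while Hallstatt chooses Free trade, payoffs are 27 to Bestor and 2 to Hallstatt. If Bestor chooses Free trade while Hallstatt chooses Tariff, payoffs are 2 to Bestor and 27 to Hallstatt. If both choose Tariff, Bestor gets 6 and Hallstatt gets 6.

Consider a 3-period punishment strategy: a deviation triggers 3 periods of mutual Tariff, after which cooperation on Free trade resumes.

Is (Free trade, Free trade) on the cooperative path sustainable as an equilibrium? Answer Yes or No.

IC: δ+…+δ^3 ≥ (27−17)/(17−6) = 10/11.
At δ = 1/6: partial sum = 0.1991 < 0.9091. Cooperation not sustainable.

No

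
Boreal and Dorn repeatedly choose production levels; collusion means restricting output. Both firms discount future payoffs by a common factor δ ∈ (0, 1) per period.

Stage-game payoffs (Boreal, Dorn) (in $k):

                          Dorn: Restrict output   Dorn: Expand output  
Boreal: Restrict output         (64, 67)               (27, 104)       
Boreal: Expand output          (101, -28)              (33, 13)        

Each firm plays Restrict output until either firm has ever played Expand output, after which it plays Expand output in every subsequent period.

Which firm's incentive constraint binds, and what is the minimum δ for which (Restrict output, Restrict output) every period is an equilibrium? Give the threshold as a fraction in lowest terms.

Boreal; δ ≥ 37/68

Boreal: cooperation gives 64 each period; deviation gives 101 once then 33 forever.
  64/(1−δ) ≥ 101 + 33δ/(1−δ) ⇒ δ ≥ 37/68.
Dorn: cooperation gives 67 each period; deviation gives 104 once then 13 forever.
  δ ≥ 37/91.
Both must hold, so the binding constraint is Boreal's: δ ≥ 37/68.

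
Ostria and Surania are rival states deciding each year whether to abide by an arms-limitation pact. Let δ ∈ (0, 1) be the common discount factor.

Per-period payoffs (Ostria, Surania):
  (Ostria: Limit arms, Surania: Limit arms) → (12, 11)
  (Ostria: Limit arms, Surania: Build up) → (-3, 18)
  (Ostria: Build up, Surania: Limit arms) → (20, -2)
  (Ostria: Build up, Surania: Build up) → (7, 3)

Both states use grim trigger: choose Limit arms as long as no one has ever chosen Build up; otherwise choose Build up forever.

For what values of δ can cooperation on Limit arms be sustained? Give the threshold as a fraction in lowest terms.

Ostria's threshold: (20−12)/(20−7) = 8/13.
Surania's threshold: (18−11)/(18−3) = 7/15.
8/13 > 7/15, so Ostria binds and δ* = 8/13.

8/13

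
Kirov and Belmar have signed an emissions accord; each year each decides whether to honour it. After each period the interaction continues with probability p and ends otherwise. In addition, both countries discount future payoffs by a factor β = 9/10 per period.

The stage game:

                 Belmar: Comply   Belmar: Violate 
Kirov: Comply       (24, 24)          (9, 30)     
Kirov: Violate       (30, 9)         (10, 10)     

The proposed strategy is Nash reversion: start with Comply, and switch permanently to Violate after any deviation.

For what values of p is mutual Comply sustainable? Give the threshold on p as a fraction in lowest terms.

1/3

With continuation probability p and discount β, the effective per-period discount factor is βp.
Grim-trigger IC: βp ≥ (30−24)/(30−10) = 3/10.
So p ≥ (3/10)/(9/10) = 1/3.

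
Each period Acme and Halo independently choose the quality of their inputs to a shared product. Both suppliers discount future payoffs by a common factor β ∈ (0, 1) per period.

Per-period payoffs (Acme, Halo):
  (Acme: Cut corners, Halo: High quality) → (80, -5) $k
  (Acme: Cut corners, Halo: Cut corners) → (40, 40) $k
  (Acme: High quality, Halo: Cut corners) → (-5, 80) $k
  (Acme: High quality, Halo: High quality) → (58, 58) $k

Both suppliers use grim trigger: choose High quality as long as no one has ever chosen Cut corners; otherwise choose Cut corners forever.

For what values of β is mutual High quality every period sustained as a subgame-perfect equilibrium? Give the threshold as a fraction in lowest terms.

58/(1−β) ≥ 80 + 40β/(1−β)
58 ≥ 80 − 40β
β ≥ 22/40 = 11/20.

11/20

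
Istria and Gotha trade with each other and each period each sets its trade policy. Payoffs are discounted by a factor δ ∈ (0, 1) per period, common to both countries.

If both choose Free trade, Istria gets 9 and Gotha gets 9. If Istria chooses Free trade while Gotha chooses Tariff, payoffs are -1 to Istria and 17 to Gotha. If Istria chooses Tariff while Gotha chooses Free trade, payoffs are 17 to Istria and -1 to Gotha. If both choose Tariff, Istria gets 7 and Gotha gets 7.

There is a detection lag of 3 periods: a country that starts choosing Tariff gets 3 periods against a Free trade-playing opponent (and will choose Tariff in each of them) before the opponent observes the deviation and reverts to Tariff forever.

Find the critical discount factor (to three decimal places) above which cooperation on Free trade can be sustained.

The best deviation is to choose Tariff for all 3 undetected periods, earning 17 each, then 7 forever once detected.
Deviation value: 17(1−δ^3)/(1−δ) + 7δ^3/(1−δ); cooperation value: 9/(1−δ).
IC: 9 ≥ 17(1−δ^3) + 7δ^3 = 17 − 10δ^3.
So δ^3 ≥ 8/10 = 4/5, giving δ ≥ (4/5)^(1/3) ≈ 0.928.

0.928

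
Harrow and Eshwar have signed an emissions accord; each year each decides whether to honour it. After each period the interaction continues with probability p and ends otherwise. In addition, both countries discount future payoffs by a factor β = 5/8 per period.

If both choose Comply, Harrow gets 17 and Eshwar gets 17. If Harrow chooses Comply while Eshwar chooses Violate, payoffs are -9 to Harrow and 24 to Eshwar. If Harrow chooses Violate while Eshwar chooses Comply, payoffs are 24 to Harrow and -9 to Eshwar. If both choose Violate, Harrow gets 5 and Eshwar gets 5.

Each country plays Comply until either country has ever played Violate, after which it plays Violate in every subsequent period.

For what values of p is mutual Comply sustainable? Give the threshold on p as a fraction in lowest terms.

56/95

Expected continuation weight on next period's payoff is β·p = 5/8·p, which plays the role of the discount factor.
Cooperation requires 5/8·p ≥ (24−17)/(24−5) = 7/19, hence p ≥ 56/95.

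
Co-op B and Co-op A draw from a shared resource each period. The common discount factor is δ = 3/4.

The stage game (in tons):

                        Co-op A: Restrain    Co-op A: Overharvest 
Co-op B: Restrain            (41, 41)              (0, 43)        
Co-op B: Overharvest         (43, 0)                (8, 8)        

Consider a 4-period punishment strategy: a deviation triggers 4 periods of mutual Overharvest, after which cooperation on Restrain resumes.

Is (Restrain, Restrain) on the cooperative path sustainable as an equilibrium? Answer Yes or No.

IC: δ+…+δ^4 ≥ (43−41)/(41−8) = 2/33.
At δ = 3/4: partial sum = 2.0508 ≥ 0.0606. Cooperation sustainable.

Yes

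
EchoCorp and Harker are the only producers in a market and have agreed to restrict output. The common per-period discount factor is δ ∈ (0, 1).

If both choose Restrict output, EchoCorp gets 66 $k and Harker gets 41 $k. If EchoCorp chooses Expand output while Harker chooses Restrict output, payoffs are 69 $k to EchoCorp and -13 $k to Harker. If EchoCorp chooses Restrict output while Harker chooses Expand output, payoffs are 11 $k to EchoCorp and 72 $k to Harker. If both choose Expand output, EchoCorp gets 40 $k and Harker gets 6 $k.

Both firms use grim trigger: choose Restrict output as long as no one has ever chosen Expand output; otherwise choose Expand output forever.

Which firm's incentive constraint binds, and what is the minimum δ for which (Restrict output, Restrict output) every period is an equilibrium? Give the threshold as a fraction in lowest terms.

Harker; δ ≥ 31/66

EchoCorp's threshold: (69−66)/(69−40) = 3/29.
Harker's threshold: (72−41)/(72−6) = 31/66.
3/29 < 31/66, so Harker binds and δ* = 31/66.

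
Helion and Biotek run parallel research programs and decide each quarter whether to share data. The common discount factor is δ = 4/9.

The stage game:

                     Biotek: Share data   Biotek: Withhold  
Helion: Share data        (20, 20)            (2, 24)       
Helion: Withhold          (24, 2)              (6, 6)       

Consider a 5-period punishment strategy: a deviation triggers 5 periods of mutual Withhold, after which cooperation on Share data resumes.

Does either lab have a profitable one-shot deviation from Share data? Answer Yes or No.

No

A one-shot deviation gives 24 now, then 6 for 5 periods, then back to 20.
Gain from deviating: (24−20) today; loss: (20−6) in each of the next 5 periods.
No-deviation condition: (20−6)(δ+…+δ^5) ≥ 24−20, i.e. δ+…+δ^5 ≥ 2/7.
At δ = 4/9: δ+…+δ^5 = 0.7861 ≥ 0.2857.
So cooperation is sustainable.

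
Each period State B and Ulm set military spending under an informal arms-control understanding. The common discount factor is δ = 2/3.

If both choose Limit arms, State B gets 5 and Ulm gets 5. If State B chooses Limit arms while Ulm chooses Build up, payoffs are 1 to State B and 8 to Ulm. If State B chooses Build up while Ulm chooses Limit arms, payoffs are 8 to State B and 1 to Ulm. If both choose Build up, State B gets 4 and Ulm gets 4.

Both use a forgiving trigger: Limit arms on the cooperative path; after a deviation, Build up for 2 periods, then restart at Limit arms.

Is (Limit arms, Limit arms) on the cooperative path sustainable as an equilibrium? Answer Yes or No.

IC: δ+…+δ^2 ≥ (8−5)/(5−4) = 3.
At δ = 2/3: partial sum = 1.1111 < 3.0000. Cooperation not sustainable.

No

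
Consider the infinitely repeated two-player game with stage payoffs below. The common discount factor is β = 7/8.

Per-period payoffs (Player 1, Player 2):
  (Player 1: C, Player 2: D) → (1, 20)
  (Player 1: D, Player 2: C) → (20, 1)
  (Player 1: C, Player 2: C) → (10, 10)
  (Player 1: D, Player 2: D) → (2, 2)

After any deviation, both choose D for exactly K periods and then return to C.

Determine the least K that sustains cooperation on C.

2

Need Σ_{k=1}^{K} β^k ≥ (20−10)/(10−2) = 1.2500 at β = 7/8.
At K = 1 the sum is 0.8750 < 1.2500; at K = 2 it is 1.6406 ≥ 1.2500.
So the minimum punishment length is K = 2.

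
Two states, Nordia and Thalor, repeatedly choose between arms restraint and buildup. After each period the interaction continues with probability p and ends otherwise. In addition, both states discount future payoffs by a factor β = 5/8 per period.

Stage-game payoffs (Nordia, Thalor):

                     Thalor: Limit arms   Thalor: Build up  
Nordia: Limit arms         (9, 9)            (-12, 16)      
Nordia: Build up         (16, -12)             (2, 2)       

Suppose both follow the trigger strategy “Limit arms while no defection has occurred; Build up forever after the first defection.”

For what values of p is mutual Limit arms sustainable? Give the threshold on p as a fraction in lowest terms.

4/5

With continuation probability p and discount β, the effective per-period discount factor is βp.
Grim-trigger IC: βp ≥ (16−9)/(16−2) = 1/2.
So p ≥ (1/2)/(5/8) = 4/5.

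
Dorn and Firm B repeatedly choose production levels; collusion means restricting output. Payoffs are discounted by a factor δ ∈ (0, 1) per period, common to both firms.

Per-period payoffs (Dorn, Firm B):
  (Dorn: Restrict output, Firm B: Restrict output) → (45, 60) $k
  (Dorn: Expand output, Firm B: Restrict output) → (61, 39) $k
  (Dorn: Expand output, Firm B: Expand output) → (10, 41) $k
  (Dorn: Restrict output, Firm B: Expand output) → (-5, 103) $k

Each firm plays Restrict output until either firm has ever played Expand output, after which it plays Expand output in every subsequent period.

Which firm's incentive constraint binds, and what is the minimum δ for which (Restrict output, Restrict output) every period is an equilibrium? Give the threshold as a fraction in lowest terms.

Dorn's threshold: (61−45)/(61−10) = 16/51.
Firm B's threshold: (103−60)/(103−41) = 43/62.
16/51 < 43/62, so Firm B binds and δ* = 43/62.

Firm B; δ ≥ 43/62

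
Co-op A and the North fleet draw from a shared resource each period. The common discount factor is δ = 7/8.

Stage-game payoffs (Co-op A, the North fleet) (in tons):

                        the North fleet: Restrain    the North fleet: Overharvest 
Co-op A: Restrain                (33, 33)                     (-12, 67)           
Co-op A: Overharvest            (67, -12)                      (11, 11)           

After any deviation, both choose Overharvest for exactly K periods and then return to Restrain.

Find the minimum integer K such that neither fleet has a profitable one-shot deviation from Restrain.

IC: δ(1−δ^K)/(1−δ) ≥ (67−33)/(33−11) = 17/11.
With δ = 7/8: need 1 − δ^K ≥ 17/11·(1−7/8)/(7/8), i.e. δ^K ≤ 0.7792.
Since (7/8)^1 = 0.8750 and (7/8)^2 = 0.7656, the smallest such K is 2.

2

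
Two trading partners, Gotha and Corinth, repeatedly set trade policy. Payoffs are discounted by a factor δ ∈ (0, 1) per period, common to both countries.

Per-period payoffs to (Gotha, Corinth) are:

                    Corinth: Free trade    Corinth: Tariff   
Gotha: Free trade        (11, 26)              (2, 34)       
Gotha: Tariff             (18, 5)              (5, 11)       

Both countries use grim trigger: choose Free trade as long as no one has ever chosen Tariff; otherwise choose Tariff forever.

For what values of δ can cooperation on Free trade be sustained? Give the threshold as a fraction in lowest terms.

7/13

For Gotha: deviation gain 18−11 = 7, per-period punishment loss 11−5 = 6. IC gives δ ≥ 7/13.
For Corinth: gain 8, loss 15 per period, so δ ≥ 8/23.
The tighter constraint is Gotha's, so cooperation needs δ ≥ 7/13.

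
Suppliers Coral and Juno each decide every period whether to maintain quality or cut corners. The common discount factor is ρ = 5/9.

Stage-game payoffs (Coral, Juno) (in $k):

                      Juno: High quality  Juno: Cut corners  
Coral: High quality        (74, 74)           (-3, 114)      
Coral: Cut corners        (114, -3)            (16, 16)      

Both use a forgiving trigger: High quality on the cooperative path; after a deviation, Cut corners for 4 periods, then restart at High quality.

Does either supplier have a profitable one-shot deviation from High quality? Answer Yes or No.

A one-shot deviation gives 114 now, then 16 for 4 periods, then back to 74.
Gain from deviating: (114−74) today; loss: (74−16) in each of the next 4 periods.
No-deviation condition: (74−16)(ρ+…+ρ^4) ≥ 114−74, i.e. ρ+…+ρ^4 ≥ 20/29.
At ρ = 5/9: ρ+…+ρ^4 = 1.1309 ≥ 0.6897.
So cooperation is sustainable.

No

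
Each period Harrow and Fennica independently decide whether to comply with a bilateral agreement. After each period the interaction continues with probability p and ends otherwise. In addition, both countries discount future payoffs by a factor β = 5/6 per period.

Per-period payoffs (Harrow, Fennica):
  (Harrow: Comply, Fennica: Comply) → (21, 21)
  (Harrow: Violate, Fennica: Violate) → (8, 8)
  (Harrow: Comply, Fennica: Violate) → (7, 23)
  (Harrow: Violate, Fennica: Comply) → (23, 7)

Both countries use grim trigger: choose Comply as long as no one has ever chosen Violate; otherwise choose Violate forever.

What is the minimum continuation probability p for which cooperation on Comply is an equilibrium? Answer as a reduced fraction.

With continuation probability p and discount β, the effective per-period discount factor is βp.
Grim-trigger IC: βp ≥ (23−21)/(23−8) = 2/15.
So p ≥ (2/15)/(5/6) = 4/25.

4/25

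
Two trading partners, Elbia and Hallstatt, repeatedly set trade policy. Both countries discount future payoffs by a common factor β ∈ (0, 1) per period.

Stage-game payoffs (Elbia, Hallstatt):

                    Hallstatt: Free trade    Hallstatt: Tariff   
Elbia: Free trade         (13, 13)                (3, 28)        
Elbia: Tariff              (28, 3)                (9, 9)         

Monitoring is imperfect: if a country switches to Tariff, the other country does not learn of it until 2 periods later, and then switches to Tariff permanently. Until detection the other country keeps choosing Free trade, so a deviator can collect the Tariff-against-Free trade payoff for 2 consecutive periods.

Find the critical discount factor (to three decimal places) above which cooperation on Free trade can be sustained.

0.889

A deviator earns 28 for 2 periods, then 9 forever; cooperating earns 13 forever. Multiplying the IC by (1−β):
13 ≥ 28(1−β^2) + 9β^2, so 19·β^2 ≥ 15 and β^2 ≥ 15/19.
β ≥ (15/19)^(1/2) ≈ 0.889.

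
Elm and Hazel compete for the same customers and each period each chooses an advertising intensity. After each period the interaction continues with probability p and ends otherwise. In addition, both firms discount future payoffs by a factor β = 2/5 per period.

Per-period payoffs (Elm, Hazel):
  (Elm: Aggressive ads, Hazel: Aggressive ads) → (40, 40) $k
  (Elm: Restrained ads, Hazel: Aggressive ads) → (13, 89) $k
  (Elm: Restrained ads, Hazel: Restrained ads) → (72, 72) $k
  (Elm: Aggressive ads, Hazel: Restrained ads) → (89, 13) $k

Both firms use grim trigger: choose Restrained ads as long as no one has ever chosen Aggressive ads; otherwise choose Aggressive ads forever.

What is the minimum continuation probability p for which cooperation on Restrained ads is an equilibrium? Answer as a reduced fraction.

Expected continuation weight on next period's payoff is β·p = 2/5·p, which plays the role of the discount factor.
Cooperation requires 2/5·p ≥ (89−72)/(89−40) = 17/49, hence p ≥ 85/98.

85/98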